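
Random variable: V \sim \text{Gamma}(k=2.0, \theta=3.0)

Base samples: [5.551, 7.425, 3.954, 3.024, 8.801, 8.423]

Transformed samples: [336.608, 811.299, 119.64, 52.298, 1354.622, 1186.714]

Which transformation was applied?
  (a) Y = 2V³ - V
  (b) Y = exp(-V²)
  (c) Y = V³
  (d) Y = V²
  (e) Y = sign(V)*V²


Checking option (a) Y = 2V³ - V:
  V = 5.551 -> Y = 336.608 ✓
  V = 7.425 -> Y = 811.299 ✓
  V = 3.954 -> Y = 119.64 ✓
All samples match this transformation.

(a) 2V³ - V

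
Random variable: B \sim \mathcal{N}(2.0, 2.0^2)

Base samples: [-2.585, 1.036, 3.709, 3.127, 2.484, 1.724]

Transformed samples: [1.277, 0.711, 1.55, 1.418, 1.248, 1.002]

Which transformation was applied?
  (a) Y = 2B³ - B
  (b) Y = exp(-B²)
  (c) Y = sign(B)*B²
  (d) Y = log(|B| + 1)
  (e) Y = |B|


Checking option (d) Y = log(|B| + 1):
  B = -2.585 -> Y = 1.277 ✓
  B = 1.036 -> Y = 0.711 ✓
  B = 3.709 -> Y = 1.55 ✓
All samples match this transformation.

(d) log(|B| + 1)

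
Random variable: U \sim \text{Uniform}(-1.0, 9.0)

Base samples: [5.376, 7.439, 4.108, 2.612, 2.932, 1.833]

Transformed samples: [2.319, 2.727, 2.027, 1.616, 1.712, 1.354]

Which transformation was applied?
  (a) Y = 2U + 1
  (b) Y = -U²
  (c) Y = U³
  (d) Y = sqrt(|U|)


Checking option (d) Y = sqrt(|U|):
  U = 5.376 -> Y = 2.319 ✓
  U = 7.439 -> Y = 2.727 ✓
  U = 4.108 -> Y = 2.027 ✓
All samples match this transformation.

(d) sqrt(|U|)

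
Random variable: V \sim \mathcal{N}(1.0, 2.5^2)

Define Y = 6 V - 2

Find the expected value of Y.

For Y = 6V - 2:
E[Y] = 6 * E[V] - 2
E[V] = 1.0 = 1
E[Y] = 6 * 1 - 2 = 4

4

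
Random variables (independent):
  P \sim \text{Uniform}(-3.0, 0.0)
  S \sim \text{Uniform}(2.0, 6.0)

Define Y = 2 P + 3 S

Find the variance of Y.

For independent RVs: Var(aX + bY) = a²Var(X) + b²Var(Y)
Var(P) = 0.75
Var(S) = 1.3333333
Var(Y) = 2²*0.75 + 3²*1.3333333
= 4*0.75 + 9*1.3333333 = 15

15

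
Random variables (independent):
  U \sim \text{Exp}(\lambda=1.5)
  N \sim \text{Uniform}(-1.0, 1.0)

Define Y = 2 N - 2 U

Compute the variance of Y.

For independent RVs: Var(aX + bY) = a²Var(X) + b²Var(Y)
Var(U) = 0.44444444
Var(N) = 0.33333333
Var(Y) = (-2)²*0.44444444 + 2²*0.33333333
= 4*0.44444444 + 4*0.33333333 = 3.1111111

3.1111111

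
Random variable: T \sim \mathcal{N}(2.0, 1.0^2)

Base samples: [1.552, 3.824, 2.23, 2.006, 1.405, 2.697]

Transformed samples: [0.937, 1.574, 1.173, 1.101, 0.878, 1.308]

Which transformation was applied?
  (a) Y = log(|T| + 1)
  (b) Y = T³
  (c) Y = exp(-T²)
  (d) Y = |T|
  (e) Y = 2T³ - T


Checking option (a) Y = log(|T| + 1):
  T = 1.552 -> Y = 0.937 ✓
  T = 3.824 -> Y = 1.574 ✓
  T = 2.23 -> Y = 1.173 ✓
All samples match this transformation.

(a) log(|T| + 1)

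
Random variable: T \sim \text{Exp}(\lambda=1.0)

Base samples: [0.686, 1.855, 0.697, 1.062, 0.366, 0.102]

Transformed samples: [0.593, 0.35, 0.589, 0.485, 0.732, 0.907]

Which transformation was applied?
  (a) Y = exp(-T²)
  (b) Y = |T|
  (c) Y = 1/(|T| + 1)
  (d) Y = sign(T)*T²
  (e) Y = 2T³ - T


Checking option (c) Y = 1/(|T| + 1):
  T = 0.686 -> Y = 0.593 ✓
  T = 1.855 -> Y = 0.35 ✓
  T = 0.697 -> Y = 0.589 ✓
All samples match this transformation.

(c) 1/(|T| + 1)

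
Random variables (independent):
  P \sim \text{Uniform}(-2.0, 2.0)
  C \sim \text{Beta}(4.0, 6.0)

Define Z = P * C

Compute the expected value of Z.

For independent RVs: E[XY] = E[X]*E[Y]
E[P] = 0
E[C] = 0.4
E[Z] = 0 * 0.4 = 0

0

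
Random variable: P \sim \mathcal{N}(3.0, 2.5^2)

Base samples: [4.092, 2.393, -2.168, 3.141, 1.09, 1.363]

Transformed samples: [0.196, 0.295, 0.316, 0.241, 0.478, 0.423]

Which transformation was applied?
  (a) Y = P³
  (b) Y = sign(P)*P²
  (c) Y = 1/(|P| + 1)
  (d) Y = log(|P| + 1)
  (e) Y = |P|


Checking option (c) Y = 1/(|P| + 1):
  P = 4.092 -> Y = 0.196 ✓
  P = 2.393 -> Y = 0.295 ✓
  P = -2.168 -> Y = 0.316 ✓
All samples match this transformation.

(c) 1/(|P| + 1)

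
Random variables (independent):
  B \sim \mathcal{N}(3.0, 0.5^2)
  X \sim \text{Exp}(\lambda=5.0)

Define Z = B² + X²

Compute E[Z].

E[Z] = E[B²] + E[X²]
E[B²] = Var(B) + E[B]² = 0.25 + 9 = 9.25
E[X²] = Var(X) + E[X]² = 0.04 + 0.04 = 0.08
E[Z] = 9.25 + 0.08 = 9.33

9.33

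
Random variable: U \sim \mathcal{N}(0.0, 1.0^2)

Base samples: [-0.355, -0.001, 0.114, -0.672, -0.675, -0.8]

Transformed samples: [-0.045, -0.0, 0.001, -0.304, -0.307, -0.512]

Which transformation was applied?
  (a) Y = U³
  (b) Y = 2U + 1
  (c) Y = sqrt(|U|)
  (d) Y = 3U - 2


Checking option (a) Y = U³:
  U = -0.355 -> Y = -0.045 ✓
  U = -0.001 -> Y = -0.0 ✓
  U = 0.114 -> Y = 0.001 ✓
All samples match this transformation.

(a) U³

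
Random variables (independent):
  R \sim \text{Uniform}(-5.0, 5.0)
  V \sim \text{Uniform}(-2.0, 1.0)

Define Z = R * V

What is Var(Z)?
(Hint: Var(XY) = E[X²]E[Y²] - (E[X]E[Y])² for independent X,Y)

Var(XY) = E[X²]E[Y²] - (E[X]E[Y])²
E[R] = 0, Var(R) = 8.3333333
E[V] = -0.5, Var(V) = 0.75
E[R²] = 8.3333333 + 0² = 8.3333333
E[V²] = 0.75 + (-0.5)² = 1
Var(Z) = 8.3333333*1 - (0*(-0.5))²
= 8.3333333 - 0 = 8.3333333

8.3333333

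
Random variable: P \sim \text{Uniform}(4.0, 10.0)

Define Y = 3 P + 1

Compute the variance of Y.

For Y = aP + b: Var(Y) = a² * Var(P)
Var(P) = (10 - 4)^2/12 = 3
Var(Y) = 3² * 3 = 9 * 3 = 27

27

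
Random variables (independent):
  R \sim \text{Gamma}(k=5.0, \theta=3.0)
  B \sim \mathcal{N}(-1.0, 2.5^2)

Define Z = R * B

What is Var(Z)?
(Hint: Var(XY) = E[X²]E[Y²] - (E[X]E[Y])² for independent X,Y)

Var(XY) = E[X²]E[Y²] - (E[X]E[Y])²
E[R] = 15, Var(R) = 45
E[B] = -1, Var(B) = 6.25
E[R²] = 45 + 15² = 270
E[B²] = 6.25 + (-1)² = 7.25
Var(Z) = 270*7.25 - (15*(-1))²
= 1957.5 - 225 = 1732.5

1732.5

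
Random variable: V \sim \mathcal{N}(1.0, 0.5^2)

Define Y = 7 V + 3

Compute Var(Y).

For Y = aV + b: Var(Y) = a² * Var(V)
Var(V) = 0.5^2 = 0.25
Var(Y) = 7² * 0.25 = 49 * 0.25 = 12.25

12.25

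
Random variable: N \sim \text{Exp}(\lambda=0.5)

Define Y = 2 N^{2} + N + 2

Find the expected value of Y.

E[Y] = 2*E[N²] + 1*E[N] + 2
E[N] = 2
E[N²] = Var(N) + (E[N])² = 4 + 4 = 8
E[Y] = 2*8 + 1*2 + 2 = 20

20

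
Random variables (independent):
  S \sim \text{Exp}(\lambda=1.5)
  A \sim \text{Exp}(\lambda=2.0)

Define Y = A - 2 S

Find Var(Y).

For independent RVs: Var(aX + bY) = a²Var(X) + b²Var(Y)
Var(S) = 0.44444444
Var(A) = 0.25
Var(Y) = (-2)²*0.44444444 + 1²*0.25
= 4*0.44444444 + 1*0.25 = 2.0277778

2.0277778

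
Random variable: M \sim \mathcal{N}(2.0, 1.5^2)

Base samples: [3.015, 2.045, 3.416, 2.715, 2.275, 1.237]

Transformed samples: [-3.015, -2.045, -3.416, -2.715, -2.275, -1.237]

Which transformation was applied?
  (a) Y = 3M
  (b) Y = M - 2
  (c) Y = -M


Checking option (c) Y = -M:
  M = 3.015 -> Y = -3.015 ✓
  M = 2.045 -> Y = -2.045 ✓
  M = 3.416 -> Y = -3.416 ✓
All samples match this transformation.

(c) -M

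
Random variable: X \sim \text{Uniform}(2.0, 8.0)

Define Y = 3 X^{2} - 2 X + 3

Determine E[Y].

E[Y] = 3*E[X²] - 2*E[X] + 3
E[X] = 5
E[X²] = Var(X) + (E[X])² = 3 + 25 = 28
E[Y] = 3*28 - 2*5 + 3 = 77

77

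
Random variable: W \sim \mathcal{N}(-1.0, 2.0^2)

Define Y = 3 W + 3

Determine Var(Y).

For Y = aW + b: Var(Y) = a² * Var(W)
Var(W) = 2.0^2 = 4
Var(Y) = 3² * 4 = 9 * 4 = 36

36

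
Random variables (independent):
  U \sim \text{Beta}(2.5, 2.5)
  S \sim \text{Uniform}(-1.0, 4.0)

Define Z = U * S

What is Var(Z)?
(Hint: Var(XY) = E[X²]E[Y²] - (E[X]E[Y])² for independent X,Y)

Var(XY) = E[X²]E[Y²] - (E[X]E[Y])²
E[U] = 0.5, Var(U) = 0.041666667
E[S] = 1.5, Var(S) = 2.0833333
E[U²] = 0.041666667 + 0.5² = 0.29166667
E[S²] = 2.0833333 + 1.5² = 4.3333333
Var(Z) = 0.29166667*4.3333333 - (0.5*1.5)²
= 1.2638889 - 0.5625 = 0.70138889

0.70138889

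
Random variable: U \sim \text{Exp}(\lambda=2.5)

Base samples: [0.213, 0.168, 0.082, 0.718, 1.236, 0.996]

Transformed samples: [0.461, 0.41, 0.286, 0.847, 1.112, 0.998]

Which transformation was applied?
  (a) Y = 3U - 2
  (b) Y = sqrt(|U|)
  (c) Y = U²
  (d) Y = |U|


Checking option (b) Y = sqrt(|U|):
  U = 0.213 -> Y = 0.461 ✓
  U = 0.168 -> Y = 0.41 ✓
  U = 0.082 -> Y = 0.286 ✓
All samples match this transformation.

(b) sqrt(|U|)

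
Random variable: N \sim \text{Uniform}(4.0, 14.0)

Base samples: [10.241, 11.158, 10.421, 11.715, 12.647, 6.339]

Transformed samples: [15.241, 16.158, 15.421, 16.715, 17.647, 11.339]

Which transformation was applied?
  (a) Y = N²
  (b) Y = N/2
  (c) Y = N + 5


Checking option (c) Y = N + 5:
  N = 10.241 -> Y = 15.241 ✓
  N = 11.158 -> Y = 16.158 ✓
  N = 10.421 -> Y = 15.421 ✓
All samples match this transformation.

(c) N + 5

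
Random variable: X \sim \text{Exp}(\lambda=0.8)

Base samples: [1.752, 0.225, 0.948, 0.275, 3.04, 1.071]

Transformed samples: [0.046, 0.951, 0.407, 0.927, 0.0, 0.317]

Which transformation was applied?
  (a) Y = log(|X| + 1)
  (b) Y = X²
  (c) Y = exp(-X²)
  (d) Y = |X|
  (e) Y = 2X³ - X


Checking option (c) Y = exp(-X²):
  X = 1.752 -> Y = 0.046 ✓
  X = 0.225 -> Y = 0.951 ✓
  X = 0.948 -> Y = 0.407 ✓
All samples match this transformation.

(c) exp(-X²)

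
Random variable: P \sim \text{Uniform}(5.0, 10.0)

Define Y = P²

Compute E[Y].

E[P²] = Var(P) + (E[P])² = 2.0833333 + 56.25 = 58.333333

58.333333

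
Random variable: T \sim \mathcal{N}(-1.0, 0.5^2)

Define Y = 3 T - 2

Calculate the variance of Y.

For Y = aT + b: Var(Y) = a² * Var(T)
Var(T) = 0.5^2 = 0.25
Var(Y) = 3² * 0.25 = 9 * 0.25 = 2.25

2.25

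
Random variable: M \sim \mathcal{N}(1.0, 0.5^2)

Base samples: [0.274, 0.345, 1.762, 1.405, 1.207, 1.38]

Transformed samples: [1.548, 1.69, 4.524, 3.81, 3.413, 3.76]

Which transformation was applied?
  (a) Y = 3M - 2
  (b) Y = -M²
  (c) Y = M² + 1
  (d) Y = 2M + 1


Checking option (d) Y = 2M + 1:
  M = 0.274 -> Y = 1.548 ✓
  M = 0.345 -> Y = 1.69 ✓
  M = 1.762 -> Y = 4.524 ✓
All samples match this transformation.

(d) 2M + 1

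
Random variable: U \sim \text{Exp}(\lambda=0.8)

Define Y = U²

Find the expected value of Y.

E[U²] = Var(U) + (E[U])² = 1.5625 + 1.5625 = 3.125

3.125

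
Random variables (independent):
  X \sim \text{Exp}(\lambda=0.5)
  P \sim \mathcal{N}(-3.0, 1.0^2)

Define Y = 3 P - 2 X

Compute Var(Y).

For independent RVs: Var(aX + bY) = a²Var(X) + b²Var(Y)
Var(X) = 4
Var(P) = 1
Var(Y) = (-2)²*4 + 3²*1
= 4*4 + 9*1 = 25

25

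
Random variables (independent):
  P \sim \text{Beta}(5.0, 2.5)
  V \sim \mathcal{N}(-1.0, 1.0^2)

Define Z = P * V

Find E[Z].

For independent RVs: E[XY] = E[X]*E[Y]
E[P] = 0.66666667
E[V] = -1
E[Z] = 0.66666667 * (-1) = -0.66666667

-0.66666667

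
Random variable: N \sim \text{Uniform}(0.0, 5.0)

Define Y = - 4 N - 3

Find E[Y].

For Y = -4N - 3:
E[Y] = -4 * E[N] - 3
E[N] = (0 + 5)/2 = 2.5
E[Y] = -4 * 2.5 - 3 = -13

-13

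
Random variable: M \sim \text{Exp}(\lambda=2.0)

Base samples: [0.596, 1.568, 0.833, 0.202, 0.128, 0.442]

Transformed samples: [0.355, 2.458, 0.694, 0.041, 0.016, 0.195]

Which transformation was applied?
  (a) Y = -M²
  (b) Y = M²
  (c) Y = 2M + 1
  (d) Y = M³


Checking option (b) Y = M²:
  M = 0.596 -> Y = 0.355 ✓
  M = 1.568 -> Y = 2.458 ✓
  M = 0.833 -> Y = 0.694 ✓
All samples match this transformation.

(b) M²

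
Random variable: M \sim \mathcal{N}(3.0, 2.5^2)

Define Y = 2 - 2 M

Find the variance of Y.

For Y = aM + b: Var(Y) = a² * Var(M)
Var(M) = 2.5^2 = 6.25
Var(Y) = (-2)² * 6.25 = 4 * 6.25 = 25

25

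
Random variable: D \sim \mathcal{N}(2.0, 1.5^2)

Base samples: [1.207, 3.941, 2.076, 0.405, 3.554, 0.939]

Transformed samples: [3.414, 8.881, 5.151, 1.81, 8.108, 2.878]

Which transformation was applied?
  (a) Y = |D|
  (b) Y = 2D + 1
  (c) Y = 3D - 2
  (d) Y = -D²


Checking option (b) Y = 2D + 1:
  D = 1.207 -> Y = 3.414 ✓
  D = 3.941 -> Y = 8.881 ✓
  D = 2.076 -> Y = 5.151 ✓
All samples match this transformation.

(b) 2D + 1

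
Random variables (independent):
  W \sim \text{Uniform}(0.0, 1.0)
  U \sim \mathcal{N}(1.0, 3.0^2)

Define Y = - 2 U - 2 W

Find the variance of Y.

For independent RVs: Var(aX + bY) = a²Var(X) + b²Var(Y)
Var(W) = 0.083333333
Var(U) = 9
Var(Y) = (-2)²*0.083333333 + (-2)²*9
= 4*0.083333333 + 4*9 = 36.333333

36.333333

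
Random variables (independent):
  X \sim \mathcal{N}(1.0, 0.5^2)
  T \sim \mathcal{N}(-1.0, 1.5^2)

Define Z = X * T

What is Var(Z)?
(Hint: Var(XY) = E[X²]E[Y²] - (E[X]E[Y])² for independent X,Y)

Var(XY) = E[X²]E[Y²] - (E[X]E[Y])²
E[X] = 1, Var(X) = 0.25
E[T] = -1, Var(T) = 2.25
E[X²] = 0.25 + 1² = 1.25
E[T²] = 2.25 + (-1)² = 3.25
Var(Z) = 1.25*3.25 - (1*(-1))²
= 4.0625 - 1 = 3.0625

3.0625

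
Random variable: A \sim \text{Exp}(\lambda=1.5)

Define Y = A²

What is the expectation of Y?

E[A²] = Var(A) + (E[A])² = 0.44444444 + 0.44444444 = 0.88888889

0.88888889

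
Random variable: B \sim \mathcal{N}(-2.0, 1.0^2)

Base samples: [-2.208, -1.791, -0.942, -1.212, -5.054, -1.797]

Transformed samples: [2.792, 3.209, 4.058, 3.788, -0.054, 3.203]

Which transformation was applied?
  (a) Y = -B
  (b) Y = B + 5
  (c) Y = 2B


Checking option (b) Y = B + 5:
  B = -2.208 -> Y = 2.792 ✓
  B = -1.791 -> Y = 3.209 ✓
  B = -0.942 -> Y = 4.058 ✓
All samples match this transformation.

(b) B + 5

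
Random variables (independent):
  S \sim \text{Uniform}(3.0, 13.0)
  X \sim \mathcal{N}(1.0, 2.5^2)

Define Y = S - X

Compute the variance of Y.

For independent RVs: Var(aX + bY) = a²Var(X) + b²Var(Y)
Var(S) = 8.3333333
Var(X) = 6.25
Var(Y) = 1²*8.3333333 + (-1)²*6.25
= 1*8.3333333 + 1*6.25 = 14.583333

14.583333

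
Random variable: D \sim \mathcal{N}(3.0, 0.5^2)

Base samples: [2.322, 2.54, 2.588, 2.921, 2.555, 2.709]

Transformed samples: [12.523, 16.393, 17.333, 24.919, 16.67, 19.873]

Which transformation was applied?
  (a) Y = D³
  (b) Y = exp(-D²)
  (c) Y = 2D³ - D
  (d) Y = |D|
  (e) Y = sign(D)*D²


Checking option (a) Y = D³:
  D = 2.322 -> Y = 12.523 ✓
  D = 2.54 -> Y = 16.393 ✓
  D = 2.588 -> Y = 17.333 ✓
All samples match this transformation.

(a) D³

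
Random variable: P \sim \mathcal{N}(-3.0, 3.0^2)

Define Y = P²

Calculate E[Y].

Using E[X²] = Var(X) + (E[X])²:
E[P] = -3
Var(P) = 3.0^2 = 9
E[P²] = 9 + (-3)² = 9 + 9 = 18

18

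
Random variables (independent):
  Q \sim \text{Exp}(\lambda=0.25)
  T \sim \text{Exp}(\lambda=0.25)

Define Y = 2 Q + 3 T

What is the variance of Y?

For independent RVs: Var(aX + bY) = a²Var(X) + b²Var(Y)
Var(Q) = 16
Var(T) = 16
Var(Y) = 2²*16 + 3²*16
= 4*16 + 9*16 = 208

208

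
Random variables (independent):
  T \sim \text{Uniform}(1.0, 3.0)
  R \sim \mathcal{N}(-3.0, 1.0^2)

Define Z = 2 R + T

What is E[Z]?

E[Z] = 1*E[T] + 2*E[R]
E[T] = 2
E[R] = -3
E[Z] = 1*2 + 2*(-3) = -4

-4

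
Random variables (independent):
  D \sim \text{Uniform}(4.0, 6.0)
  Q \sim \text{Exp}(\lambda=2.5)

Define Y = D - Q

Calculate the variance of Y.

For independent RVs: Var(aX + bY) = a²Var(X) + b²Var(Y)
Var(D) = 0.33333333
Var(Q) = 0.16
Var(Y) = 1²*0.33333333 + (-1)²*0.16
= 1*0.33333333 + 1*0.16 = 0.49333333

0.49333333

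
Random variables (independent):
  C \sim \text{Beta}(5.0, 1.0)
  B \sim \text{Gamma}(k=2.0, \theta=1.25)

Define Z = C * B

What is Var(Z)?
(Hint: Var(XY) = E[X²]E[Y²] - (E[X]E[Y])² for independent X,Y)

Var(XY) = E[X²]E[Y²] - (E[X]E[Y])²
E[C] = 0.83333333, Var(C) = 0.01984127
E[B] = 2.5, Var(B) = 3.125
E[C²] = 0.01984127 + 0.83333333² = 0.71428571
E[B²] = 3.125 + 2.5² = 9.375
Var(Z) = 0.71428571*9.375 - (0.83333333*2.5)²
= 6.6964286 - 4.3402778 = 2.3561508

2.3561508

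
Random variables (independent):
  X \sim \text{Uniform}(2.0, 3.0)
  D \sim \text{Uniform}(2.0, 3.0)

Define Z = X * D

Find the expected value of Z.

For independent RVs: E[XY] = E[X]*E[Y]
E[X] = 2.5
E[D] = 2.5
E[Z] = 2.5 * 2.5 = 6.25

6.25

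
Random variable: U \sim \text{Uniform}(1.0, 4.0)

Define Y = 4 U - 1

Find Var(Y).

For Y = aU + b: Var(Y) = a² * Var(U)
Var(U) = (4 - 1)^2/12 = 0.75
Var(Y) = 4² * 0.75 = 16 * 0.75 = 12

12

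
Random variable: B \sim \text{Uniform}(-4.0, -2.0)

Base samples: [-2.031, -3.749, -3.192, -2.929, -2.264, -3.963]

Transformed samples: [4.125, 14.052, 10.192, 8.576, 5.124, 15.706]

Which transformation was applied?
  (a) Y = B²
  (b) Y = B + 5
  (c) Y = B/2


Checking option (a) Y = B²:
  B = -2.031 -> Y = 4.125 ✓
  B = -3.749 -> Y = 14.052 ✓
  B = -3.192 -> Y = 10.192 ✓
All samples match this transformation.

(a) B²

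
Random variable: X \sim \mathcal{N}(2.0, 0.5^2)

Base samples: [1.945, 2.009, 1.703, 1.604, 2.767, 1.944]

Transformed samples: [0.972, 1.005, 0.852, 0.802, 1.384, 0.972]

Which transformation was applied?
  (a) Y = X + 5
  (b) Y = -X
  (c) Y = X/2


Checking option (c) Y = X/2:
  X = 1.945 -> Y = 0.972 ✓
  X = 2.009 -> Y = 1.005 ✓
  X = 1.703 -> Y = 0.852 ✓
All samples match this transformation.

(c) X/2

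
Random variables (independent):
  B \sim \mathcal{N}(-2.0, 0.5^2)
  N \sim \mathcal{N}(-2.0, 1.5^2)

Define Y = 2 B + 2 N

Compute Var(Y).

For independent RVs: Var(aX + bY) = a²Var(X) + b²Var(Y)
Var(B) = 0.25
Var(N) = 2.25
Var(Y) = 2²*0.25 + 2²*2.25
= 4*0.25 + 4*2.25 = 10

10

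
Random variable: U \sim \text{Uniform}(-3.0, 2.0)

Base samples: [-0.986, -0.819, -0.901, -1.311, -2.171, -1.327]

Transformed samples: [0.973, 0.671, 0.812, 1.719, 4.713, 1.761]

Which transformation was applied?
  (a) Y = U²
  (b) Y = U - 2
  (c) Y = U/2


Checking option (a) Y = U²:
  U = -0.986 -> Y = 0.973 ✓
  U = -0.819 -> Y = 0.671 ✓
  U = -0.901 -> Y = 0.812 ✓
All samples match this transformation.

(a) U²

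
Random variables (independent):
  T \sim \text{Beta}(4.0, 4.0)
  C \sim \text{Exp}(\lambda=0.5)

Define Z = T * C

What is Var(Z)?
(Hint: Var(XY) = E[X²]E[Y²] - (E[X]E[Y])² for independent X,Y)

Var(XY) = E[X²]E[Y²] - (E[X]E[Y])²
E[T] = 0.5, Var(T) = 0.027777778
E[C] = 2, Var(C) = 4
E[T²] = 0.027777778 + 0.5² = 0.27777778
E[C²] = 4 + 2² = 8
Var(Z) = 0.27777778*8 - (0.5*2)²
= 2.2222222 - 1 = 1.2222222

1.2222222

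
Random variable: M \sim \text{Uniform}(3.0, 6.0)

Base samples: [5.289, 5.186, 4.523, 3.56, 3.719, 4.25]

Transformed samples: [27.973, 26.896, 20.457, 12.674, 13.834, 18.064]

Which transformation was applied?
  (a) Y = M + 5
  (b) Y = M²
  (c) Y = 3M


Checking option (b) Y = M²:
  M = 5.289 -> Y = 27.973 ✓
  M = 5.186 -> Y = 26.896 ✓
  M = 4.523 -> Y = 20.457 ✓
All samples match this transformation.

(b) M²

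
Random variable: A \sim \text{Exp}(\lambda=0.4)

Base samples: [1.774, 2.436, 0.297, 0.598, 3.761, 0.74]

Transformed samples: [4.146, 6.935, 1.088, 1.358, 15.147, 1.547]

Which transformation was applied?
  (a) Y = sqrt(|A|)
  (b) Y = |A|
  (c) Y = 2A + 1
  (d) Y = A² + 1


Checking option (d) Y = A² + 1:
  A = 1.774 -> Y = 4.146 ✓
  A = 2.436 -> Y = 6.935 ✓
  A = 0.297 -> Y = 1.088 ✓
All samples match this transformation.

(d) A² + 1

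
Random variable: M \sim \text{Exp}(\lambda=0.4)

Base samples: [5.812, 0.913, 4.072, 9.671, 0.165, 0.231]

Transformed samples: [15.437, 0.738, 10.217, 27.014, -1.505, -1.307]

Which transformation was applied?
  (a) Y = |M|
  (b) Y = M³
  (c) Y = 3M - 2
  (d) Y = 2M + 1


Checking option (c) Y = 3M - 2:
  M = 5.812 -> Y = 15.437 ✓
  M = 0.913 -> Y = 0.738 ✓
  M = 4.072 -> Y = 10.217 ✓
All samples match this transformation.

(c) 3M - 2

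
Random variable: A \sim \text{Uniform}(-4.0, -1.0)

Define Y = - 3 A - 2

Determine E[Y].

For Y = -3A - 2:
E[Y] = -3 * E[A] - 2
E[A] = (-4 - 1)/2 = -2.5
E[Y] = -3 * (-2.5) - 2 = 5.5

5.5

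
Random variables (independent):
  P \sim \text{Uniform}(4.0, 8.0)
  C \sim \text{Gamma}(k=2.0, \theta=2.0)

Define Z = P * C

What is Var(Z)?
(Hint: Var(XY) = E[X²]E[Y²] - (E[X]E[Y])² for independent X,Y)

Var(XY) = E[X²]E[Y²] - (E[X]E[Y])²
E[P] = 6, Var(P) = 1.3333333
E[C] = 4, Var(C) = 8
E[P²] = 1.3333333 + 6² = 37.333333
E[C²] = 8 + 4² = 24
Var(Z) = 37.333333*24 - (6*4)²
= 896 - 576 = 320

320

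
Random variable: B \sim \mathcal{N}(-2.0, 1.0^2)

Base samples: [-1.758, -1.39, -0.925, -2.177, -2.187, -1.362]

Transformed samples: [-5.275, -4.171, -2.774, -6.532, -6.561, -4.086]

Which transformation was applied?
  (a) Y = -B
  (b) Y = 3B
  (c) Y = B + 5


Checking option (b) Y = 3B:
  B = -1.758 -> Y = -5.275 ✓
  B = -1.39 -> Y = -4.171 ✓
  B = -0.925 -> Y = -2.774 ✓
All samples match this transformation.

(b) 3B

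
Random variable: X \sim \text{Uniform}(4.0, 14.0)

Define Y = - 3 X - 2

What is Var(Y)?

For Y = aX + b: Var(Y) = a² * Var(X)
Var(X) = (14 - 4)^2/12 = 8.3333333
Var(Y) = (-3)² * 8.3333333 = 9 * 8.3333333 = 75

75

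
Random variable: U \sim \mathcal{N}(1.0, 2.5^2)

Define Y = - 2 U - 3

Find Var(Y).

For Y = aU + b: Var(Y) = a² * Var(U)
Var(U) = 2.5^2 = 6.25
Var(Y) = (-2)² * 6.25 = 4 * 6.25 = 25

25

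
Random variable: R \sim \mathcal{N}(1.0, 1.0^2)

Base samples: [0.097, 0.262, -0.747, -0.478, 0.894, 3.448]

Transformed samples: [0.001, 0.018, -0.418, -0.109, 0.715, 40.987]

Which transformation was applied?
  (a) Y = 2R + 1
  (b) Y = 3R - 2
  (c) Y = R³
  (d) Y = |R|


Checking option (c) Y = R³:
  R = 0.097 -> Y = 0.001 ✓
  R = 0.262 -> Y = 0.018 ✓
  R = -0.747 -> Y = -0.418 ✓
All samples match this transformation.

(c) R³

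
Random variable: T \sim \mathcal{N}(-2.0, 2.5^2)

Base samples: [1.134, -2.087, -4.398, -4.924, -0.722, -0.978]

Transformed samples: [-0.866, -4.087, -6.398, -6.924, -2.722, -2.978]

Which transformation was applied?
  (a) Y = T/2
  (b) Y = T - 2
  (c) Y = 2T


Checking option (b) Y = T - 2:
  T = 1.134 -> Y = -0.866 ✓
  T = -2.087 -> Y = -4.087 ✓
  T = -4.398 -> Y = -6.398 ✓
All samples match this transformation.

(b) T - 2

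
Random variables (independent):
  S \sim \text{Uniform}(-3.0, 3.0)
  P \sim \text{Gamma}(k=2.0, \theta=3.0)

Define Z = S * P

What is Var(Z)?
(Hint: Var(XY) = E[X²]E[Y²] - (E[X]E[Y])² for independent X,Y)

Var(XY) = E[X²]E[Y²] - (E[X]E[Y])²
E[S] = 0, Var(S) = 3
E[P] = 6, Var(P) = 18
E[S²] = 3 + 0² = 3
E[P²] = 18 + 6² = 54
Var(Z) = 3*54 - (0*6)²
= 162 - 0 = 162

162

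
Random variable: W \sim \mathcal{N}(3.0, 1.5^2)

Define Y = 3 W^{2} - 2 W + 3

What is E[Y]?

E[Y] = 3*E[W²] - 2*E[W] + 3
E[W] = 3
E[W²] = Var(W) + (E[W])² = 2.25 + 9 = 11.25
E[Y] = 3*11.25 - 2*3 + 3 = 30.75

30.75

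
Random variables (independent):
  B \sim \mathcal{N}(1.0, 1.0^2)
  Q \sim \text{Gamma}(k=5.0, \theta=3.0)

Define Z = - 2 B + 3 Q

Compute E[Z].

E[Z] = -2*E[B] + 3*E[Q]
E[B] = 1
E[Q] = 15
E[Z] = -2*1 + 3*15 = 43

43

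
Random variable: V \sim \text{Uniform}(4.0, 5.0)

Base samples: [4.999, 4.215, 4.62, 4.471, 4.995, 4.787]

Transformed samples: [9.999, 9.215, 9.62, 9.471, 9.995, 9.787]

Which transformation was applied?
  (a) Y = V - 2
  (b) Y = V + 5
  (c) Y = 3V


Checking option (b) Y = V + 5:
  V = 4.999 -> Y = 9.999 ✓
  V = 4.215 -> Y = 9.215 ✓
  V = 4.62 -> Y = 9.62 ✓
All samples match this transformation.

(b) V + 5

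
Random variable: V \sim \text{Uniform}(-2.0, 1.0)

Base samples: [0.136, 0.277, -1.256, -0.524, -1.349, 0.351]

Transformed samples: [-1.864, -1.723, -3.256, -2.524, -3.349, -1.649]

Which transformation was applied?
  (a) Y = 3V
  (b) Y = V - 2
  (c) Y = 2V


Checking option (b) Y = V - 2:
  V = 0.136 -> Y = -1.864 ✓
  V = 0.277 -> Y = -1.723 ✓
  V = -1.256 -> Y = -3.256 ✓
All samples match this transformation.

(b) V - 2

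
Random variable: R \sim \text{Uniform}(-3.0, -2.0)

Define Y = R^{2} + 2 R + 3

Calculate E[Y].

E[Y] = 1*E[R²] + 2*E[R] + 3
E[R] = -2.5
E[R²] = Var(R) + (E[R])² = 0.083333333 + 6.25 = 6.3333333
E[Y] = 1*6.3333333 + 2*(-2.5) + 3 = 4.3333333

4.3333333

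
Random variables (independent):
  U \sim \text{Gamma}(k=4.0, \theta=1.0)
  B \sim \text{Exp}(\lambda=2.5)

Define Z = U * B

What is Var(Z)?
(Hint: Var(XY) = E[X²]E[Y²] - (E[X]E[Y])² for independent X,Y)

Var(XY) = E[X²]E[Y²] - (E[X]E[Y])²
E[U] = 4, Var(U) = 4
E[B] = 0.4, Var(B) = 0.16
E[U²] = 4 + 4² = 20
E[B²] = 0.16 + 0.4² = 0.32
Var(Z) = 20*0.32 - (4*0.4)²
= 6.4 - 2.56 = 3.84

3.84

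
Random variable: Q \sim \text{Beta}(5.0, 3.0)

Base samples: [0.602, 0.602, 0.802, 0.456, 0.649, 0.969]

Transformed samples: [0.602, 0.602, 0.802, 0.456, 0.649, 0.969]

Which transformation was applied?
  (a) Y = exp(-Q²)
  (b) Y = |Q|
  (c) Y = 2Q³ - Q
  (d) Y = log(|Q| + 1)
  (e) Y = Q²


Checking option (b) Y = |Q|:
  Q = 0.602 -> Y = 0.602 ✓
  Q = 0.602 -> Y = 0.602 ✓
  Q = 0.802 -> Y = 0.802 ✓
All samples match this transformation.

(b) |Q|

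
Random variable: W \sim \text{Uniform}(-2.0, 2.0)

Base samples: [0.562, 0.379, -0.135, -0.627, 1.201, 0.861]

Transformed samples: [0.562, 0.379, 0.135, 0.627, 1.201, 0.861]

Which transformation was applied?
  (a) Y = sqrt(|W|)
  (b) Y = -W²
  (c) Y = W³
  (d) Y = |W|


Checking option (d) Y = |W|:
  W = 0.562 -> Y = 0.562 ✓
  W = 0.379 -> Y = 0.379 ✓
  W = -0.135 -> Y = 0.135 ✓
All samples match this transformation.

(d) |W|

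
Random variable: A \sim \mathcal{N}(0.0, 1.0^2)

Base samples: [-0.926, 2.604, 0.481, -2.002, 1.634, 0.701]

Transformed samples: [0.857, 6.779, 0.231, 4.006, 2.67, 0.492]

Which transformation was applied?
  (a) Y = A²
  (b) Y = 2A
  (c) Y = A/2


Checking option (a) Y = A²:
  A = -0.926 -> Y = 0.857 ✓
  A = 2.604 -> Y = 6.779 ✓
  A = 0.481 -> Y = 0.231 ✓
All samples match this transformation.

(a) A²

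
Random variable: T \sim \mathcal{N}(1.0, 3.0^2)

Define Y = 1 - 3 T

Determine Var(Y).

For Y = aT + b: Var(Y) = a² * Var(T)
Var(T) = 3.0^2 = 9
Var(Y) = (-3)² * 9 = 9 * 9 = 81

81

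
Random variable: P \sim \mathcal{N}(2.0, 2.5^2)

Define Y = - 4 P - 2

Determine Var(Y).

For Y = aP + b: Var(Y) = a² * Var(P)
Var(P) = 2.5^2 = 6.25
Var(Y) = (-4)² * 6.25 = 16 * 6.25 = 100

100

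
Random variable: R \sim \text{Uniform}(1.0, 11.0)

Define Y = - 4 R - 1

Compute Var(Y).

For Y = aR + b: Var(Y) = a² * Var(R)
Var(R) = (11 - 1)^2/12 = 8.3333333
Var(Y) = (-4)² * 8.3333333 = 16 * 8.3333333 = 133.33333

133.33333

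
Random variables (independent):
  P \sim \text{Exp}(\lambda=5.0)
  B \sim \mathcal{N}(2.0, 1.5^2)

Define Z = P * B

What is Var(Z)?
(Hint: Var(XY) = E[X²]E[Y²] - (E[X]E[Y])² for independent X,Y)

Var(XY) = E[X²]E[Y²] - (E[X]E[Y])²
E[P] = 0.2, Var(P) = 0.04
E[B] = 2, Var(B) = 2.25
E[P²] = 0.04 + 0.2² = 0.08
E[B²] = 2.25 + 2² = 6.25
Var(Z) = 0.08*6.25 - (0.2*2)²
= 0.5 - 0.16 = 0.34

0.34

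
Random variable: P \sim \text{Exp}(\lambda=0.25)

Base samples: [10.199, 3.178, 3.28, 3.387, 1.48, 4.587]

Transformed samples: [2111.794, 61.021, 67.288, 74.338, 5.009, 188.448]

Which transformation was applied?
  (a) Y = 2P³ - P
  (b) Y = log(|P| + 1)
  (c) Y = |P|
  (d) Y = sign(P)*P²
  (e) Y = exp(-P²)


Checking option (a) Y = 2P³ - P:
  P = 10.199 -> Y = 2111.794 ✓
  P = 3.178 -> Y = 61.021 ✓
  P = 3.28 -> Y = 67.288 ✓
All samples match this transformation.

(a) 2P³ - P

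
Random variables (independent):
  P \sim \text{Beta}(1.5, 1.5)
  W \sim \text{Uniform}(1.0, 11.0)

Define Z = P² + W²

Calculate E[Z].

E[Z] = E[P²] + E[W²]
E[P²] = Var(P) + E[P]² = 0.0625 + 0.25 = 0.3125
E[W²] = Var(W) + E[W]² = 8.3333333 + 36 = 44.333333
E[Z] = 0.3125 + 44.333333 = 44.645833

44.645833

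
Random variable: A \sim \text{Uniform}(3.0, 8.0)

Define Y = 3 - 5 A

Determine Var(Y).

For Y = aA + b: Var(Y) = a² * Var(A)
Var(A) = (8 - 3)^2/12 = 2.0833333
Var(Y) = (-5)² * 2.0833333 = 25 * 2.0833333 = 52.083333

52.083333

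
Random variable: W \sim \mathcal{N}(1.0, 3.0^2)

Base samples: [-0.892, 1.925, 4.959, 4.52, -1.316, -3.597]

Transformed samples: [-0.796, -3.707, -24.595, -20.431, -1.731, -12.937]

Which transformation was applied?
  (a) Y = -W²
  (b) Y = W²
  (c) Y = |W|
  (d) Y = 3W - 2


Checking option (a) Y = -W²:
  W = -0.892 -> Y = -0.796 ✓
  W = 1.925 -> Y = -3.707 ✓
  W = 4.959 -> Y = -24.595 ✓
All samples match this transformation.

(a) -W²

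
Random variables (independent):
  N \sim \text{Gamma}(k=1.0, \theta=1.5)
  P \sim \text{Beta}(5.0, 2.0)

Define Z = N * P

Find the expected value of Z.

For independent RVs: E[XY] = E[X]*E[Y]
E[N] = 1.5
E[P] = 0.71428571
E[Z] = 1.5 * 0.71428571 = 1.0714286

1.0714286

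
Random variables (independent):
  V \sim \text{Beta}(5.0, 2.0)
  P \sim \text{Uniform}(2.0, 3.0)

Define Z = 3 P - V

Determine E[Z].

E[Z] = -1*E[V] + 3*E[P]
E[V] = 0.71428571
E[P] = 2.5
E[Z] = -1*0.71428571 + 3*2.5 = 6.7857143

6.7857143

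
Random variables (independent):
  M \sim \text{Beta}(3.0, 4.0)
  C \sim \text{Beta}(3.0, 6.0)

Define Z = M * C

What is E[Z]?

For independent RVs: E[XY] = E[X]*E[Y]
E[M] = 0.42857143
E[C] = 0.33333333
E[Z] = 0.42857143 * 0.33333333 = 0.14285714

0.14285714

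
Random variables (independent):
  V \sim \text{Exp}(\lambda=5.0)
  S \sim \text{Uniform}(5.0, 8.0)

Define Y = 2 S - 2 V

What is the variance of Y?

For independent RVs: Var(aX + bY) = a²Var(X) + b²Var(Y)
Var(V) = 0.04
Var(S) = 0.75
Var(Y) = (-2)²*0.04 + 2²*0.75
= 4*0.04 + 4*0.75 = 3.16

3.16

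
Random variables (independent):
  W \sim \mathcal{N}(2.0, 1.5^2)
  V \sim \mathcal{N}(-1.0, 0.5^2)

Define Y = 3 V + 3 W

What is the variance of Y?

For independent RVs: Var(aX + bY) = a²Var(X) + b²Var(Y)
Var(W) = 2.25
Var(V) = 0.25
Var(Y) = 3²*2.25 + 3²*0.25
= 9*2.25 + 9*0.25 = 22.5

22.5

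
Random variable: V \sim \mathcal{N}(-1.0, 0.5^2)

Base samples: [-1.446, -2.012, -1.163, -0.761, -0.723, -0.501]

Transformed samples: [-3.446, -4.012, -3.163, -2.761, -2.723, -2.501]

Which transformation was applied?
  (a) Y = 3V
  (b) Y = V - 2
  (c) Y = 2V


Checking option (b) Y = V - 2:
  V = -1.446 -> Y = -3.446 ✓
  V = -2.012 -> Y = -4.012 ✓
  V = -1.163 -> Y = -3.163 ✓
All samples match this transformation.

(b) V - 2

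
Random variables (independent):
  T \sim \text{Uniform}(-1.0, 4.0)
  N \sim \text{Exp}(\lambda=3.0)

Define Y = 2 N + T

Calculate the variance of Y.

For independent RVs: Var(aX + bY) = a²Var(X) + b²Var(Y)
Var(T) = 2.0833333
Var(N) = 0.11111111
Var(Y) = 1²*2.0833333 + 2²*0.11111111
= 1*2.0833333 + 4*0.11111111 = 2.5277778

2.5277778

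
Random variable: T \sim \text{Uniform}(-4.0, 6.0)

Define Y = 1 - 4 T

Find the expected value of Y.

For Y = -4T + 1:
E[Y] = -4 * E[T] + 1
E[T] = (-4 + 6)/2 = 1
E[Y] = -4 * 1 + 1 = -3

-3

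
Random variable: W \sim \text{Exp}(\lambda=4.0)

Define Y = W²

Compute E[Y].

E[W²] = Var(W) + (E[W])² = 0.0625 + 0.0625 = 0.125

0.125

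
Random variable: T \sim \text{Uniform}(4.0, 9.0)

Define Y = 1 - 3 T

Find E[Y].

For Y = -3T + 1:
E[Y] = -3 * E[T] + 1
E[T] = (4 + 9)/2 = 6.5
E[Y] = -3 * 6.5 + 1 = -18.5

-18.5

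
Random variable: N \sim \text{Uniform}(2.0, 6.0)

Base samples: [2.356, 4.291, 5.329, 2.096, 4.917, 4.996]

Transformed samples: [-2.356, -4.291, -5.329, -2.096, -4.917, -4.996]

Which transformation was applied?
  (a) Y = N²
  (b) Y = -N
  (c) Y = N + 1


Checking option (b) Y = -N:
  N = 2.356 -> Y = -2.356 ✓
  N = 4.291 -> Y = -4.291 ✓
  N = 5.329 -> Y = -5.329 ✓
All samples match this transformation.

(b) -N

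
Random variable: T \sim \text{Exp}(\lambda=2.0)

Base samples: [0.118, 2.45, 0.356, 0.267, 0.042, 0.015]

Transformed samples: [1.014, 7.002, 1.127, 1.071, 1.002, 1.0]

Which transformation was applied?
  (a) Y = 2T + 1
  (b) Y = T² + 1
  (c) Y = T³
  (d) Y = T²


Checking option (b) Y = T² + 1:
  T = 0.118 -> Y = 1.014 ✓
  T = 2.45 -> Y = 7.002 ✓
  T = 0.356 -> Y = 1.127 ✓
All samples match this transformation.

(b) T² + 1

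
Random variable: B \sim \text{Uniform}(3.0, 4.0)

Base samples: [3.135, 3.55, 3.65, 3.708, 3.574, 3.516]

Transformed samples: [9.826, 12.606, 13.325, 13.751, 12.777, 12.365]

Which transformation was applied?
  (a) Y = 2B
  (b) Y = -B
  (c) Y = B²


Checking option (c) Y = B²:
  B = 3.135 -> Y = 9.826 ✓
  B = 3.55 -> Y = 12.606 ✓
  B = 3.65 -> Y = 13.325 ✓
All samples match this transformation.

(c) B²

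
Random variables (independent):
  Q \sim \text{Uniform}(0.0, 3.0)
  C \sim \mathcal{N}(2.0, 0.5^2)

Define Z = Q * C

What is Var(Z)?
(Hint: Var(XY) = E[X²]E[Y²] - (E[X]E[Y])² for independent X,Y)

Var(XY) = E[X²]E[Y²] - (E[X]E[Y])²
E[Q] = 1.5, Var(Q) = 0.75
E[C] = 2, Var(C) = 0.25
E[Q²] = 0.75 + 1.5² = 3
E[C²] = 0.25 + 2² = 4.25
Var(Z) = 3*4.25 - (1.5*2)²
= 12.75 - 9 = 3.75

3.75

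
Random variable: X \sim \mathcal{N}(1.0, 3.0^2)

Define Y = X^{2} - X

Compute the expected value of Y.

E[Y] = 1*E[X²] - 1*E[X]
E[X] = 1
E[X²] = Var(X) + (E[X])² = 9 + 1 = 10
E[Y] = 1*10 - 1*1 = 9

9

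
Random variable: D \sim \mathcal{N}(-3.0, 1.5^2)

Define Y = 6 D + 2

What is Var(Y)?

For Y = aD + b: Var(Y) = a² * Var(D)
Var(D) = 1.5^2 = 2.25
Var(Y) = 6² * 2.25 = 36 * 2.25 = 81

81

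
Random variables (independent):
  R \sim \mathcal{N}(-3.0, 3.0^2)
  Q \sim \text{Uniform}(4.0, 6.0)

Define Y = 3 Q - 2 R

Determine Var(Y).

For independent RVs: Var(aX + bY) = a²Var(X) + b²Var(Y)
Var(R) = 9
Var(Q) = 0.33333333
Var(Y) = (-2)²*9 + 3²*0.33333333
= 4*9 + 9*0.33333333 = 39

39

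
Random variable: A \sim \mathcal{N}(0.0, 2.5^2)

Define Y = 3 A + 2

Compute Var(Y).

For Y = aA + b: Var(Y) = a² * Var(A)
Var(A) = 2.5^2 = 6.25
Var(Y) = 3² * 6.25 = 9 * 6.25 = 56.25

56.25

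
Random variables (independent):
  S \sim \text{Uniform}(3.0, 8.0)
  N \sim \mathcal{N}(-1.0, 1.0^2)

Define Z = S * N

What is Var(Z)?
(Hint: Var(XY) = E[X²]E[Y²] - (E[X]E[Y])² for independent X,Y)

Var(XY) = E[X²]E[Y²] - (E[X]E[Y])²
E[S] = 5.5, Var(S) = 2.0833333
E[N] = -1, Var(N) = 1
E[S²] = 2.0833333 + 5.5² = 32.333333
E[N²] = 1 + (-1)² = 2
Var(Z) = 32.333333*2 - (5.5*(-1))²
= 64.666667 - 30.25 = 34.416667

34.416667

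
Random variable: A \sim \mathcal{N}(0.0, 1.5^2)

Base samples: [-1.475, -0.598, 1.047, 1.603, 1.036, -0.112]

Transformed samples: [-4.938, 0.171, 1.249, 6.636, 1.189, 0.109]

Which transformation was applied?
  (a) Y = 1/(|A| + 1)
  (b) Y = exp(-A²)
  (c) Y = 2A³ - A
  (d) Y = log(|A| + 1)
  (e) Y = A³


Checking option (c) Y = 2A³ - A:
  A = -1.475 -> Y = -4.938 ✓
  A = -0.598 -> Y = 0.171 ✓
  A = 1.047 -> Y = 1.249 ✓
All samples match this transformation.

(c) 2A³ - A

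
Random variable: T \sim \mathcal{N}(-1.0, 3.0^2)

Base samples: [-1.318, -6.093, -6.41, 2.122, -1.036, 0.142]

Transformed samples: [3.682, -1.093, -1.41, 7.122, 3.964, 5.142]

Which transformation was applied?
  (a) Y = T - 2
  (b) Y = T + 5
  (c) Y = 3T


Checking option (b) Y = T + 5:
  T = -1.318 -> Y = 3.682 ✓
  T = -6.093 -> Y = -1.093 ✓
  T = -6.41 -> Y = -1.41 ✓
All samples match this transformation.

(b) T + 5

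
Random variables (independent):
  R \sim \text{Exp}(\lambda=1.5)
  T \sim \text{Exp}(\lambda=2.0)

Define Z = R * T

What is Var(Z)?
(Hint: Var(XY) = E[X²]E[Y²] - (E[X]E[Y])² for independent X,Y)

Var(XY) = E[X²]E[Y²] - (E[X]E[Y])²
E[R] = 0.66666667, Var(R) = 0.44444444
E[T] = 0.5, Var(T) = 0.25
E[R²] = 0.44444444 + 0.66666667² = 0.88888889
E[T²] = 0.25 + 0.5² = 0.5
Var(Z) = 0.88888889*0.5 - (0.66666667*0.5)²
= 0.44444444 - 0.11111111 = 0.33333333

0.33333333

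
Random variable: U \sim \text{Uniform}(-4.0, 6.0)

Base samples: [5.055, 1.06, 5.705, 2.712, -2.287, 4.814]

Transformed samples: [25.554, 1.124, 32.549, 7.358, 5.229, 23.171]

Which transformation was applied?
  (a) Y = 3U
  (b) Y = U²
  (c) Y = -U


Checking option (b) Y = U²:
  U = 5.055 -> Y = 25.554 ✓
  U = 1.06 -> Y = 1.124 ✓
  U = 5.705 -> Y = 32.549 ✓
All samples match this transformation.

(b) U²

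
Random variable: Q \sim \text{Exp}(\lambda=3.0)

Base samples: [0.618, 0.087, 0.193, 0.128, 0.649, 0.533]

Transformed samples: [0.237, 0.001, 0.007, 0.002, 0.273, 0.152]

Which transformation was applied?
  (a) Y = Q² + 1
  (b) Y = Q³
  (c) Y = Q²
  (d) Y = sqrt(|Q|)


Checking option (b) Y = Q³:
  Q = 0.618 -> Y = 0.237 ✓
  Q = 0.087 -> Y = 0.001 ✓
  Q = 0.193 -> Y = 0.007 ✓
All samples match this transformation.

(b) Q³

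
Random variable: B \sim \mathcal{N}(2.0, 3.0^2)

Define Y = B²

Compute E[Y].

E[B²] = Var(B) + (E[B])² = 9 + 4 = 13

13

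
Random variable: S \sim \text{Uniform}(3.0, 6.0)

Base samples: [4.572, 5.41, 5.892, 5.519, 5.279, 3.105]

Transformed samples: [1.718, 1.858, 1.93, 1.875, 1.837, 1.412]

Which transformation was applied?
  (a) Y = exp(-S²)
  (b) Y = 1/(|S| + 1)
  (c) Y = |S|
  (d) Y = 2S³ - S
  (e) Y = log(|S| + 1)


Checking option (e) Y = log(|S| + 1):
  S = 4.572 -> Y = 1.718 ✓
  S = 5.41 -> Y = 1.858 ✓
  S = 5.892 -> Y = 1.93 ✓
All samples match this transformation.

(e) log(|S| + 1)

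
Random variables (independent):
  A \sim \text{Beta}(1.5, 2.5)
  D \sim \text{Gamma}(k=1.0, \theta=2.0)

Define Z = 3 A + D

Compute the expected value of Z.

E[Z] = 3*E[A] + 1*E[D]
E[A] = 0.375
E[D] = 2
E[Z] = 3*0.375 + 1*2 = 3.125

3.125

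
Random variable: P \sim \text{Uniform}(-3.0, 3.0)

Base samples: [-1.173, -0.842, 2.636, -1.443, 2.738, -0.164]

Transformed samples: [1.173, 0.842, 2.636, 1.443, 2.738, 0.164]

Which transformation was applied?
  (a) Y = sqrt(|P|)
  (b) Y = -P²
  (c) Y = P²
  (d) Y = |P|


Checking option (d) Y = |P|:
  P = -1.173 -> Y = 1.173 ✓
  P = -0.842 -> Y = 0.842 ✓
  P = 2.636 -> Y = 2.636 ✓
All samples match this transformation.

(d) |P|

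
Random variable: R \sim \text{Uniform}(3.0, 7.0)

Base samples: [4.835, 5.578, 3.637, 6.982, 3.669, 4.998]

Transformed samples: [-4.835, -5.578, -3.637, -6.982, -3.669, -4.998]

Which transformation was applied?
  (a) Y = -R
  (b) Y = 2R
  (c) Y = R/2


Checking option (a) Y = -R:
  R = 4.835 -> Y = -4.835 ✓
  R = 5.578 -> Y = -5.578 ✓
  R = 3.637 -> Y = -3.637 ✓
All samples match this transformation.

(a) -R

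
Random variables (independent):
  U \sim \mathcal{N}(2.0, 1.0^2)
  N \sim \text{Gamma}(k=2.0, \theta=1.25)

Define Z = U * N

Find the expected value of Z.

For independent RVs: E[XY] = E[X]*E[Y]
E[U] = 2
E[N] = 2.5
E[Z] = 2 * 2.5 = 5

5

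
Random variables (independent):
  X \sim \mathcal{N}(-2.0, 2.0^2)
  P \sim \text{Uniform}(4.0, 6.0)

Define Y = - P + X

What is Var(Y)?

For independent RVs: Var(aX + bY) = a²Var(X) + b²Var(Y)
Var(X) = 4
Var(P) = 0.33333333
Var(Y) = 1²*4 + (-1)²*0.33333333
= 1*4 + 1*0.33333333 = 4.3333333

4.3333333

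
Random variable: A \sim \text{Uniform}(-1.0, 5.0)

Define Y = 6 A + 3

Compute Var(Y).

For Y = aA + b: Var(Y) = a² * Var(A)
Var(A) = (5 + 1)^2/12 = 3
Var(Y) = 6² * 3 = 36 * 3 = 108

108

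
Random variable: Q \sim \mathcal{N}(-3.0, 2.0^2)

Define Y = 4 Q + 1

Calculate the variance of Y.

For Y = aQ + b: Var(Y) = a² * Var(Q)
Var(Q) = 2.0^2 = 4
Var(Y) = 4² * 4 = 16 * 4 = 64

64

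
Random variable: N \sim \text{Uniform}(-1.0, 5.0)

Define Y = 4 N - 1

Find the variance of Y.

For Y = aN + b: Var(Y) = a² * Var(N)
Var(N) = (5 + 1)^2/12 = 3
Var(Y) = 4² * 3 = 16 * 3 = 48

48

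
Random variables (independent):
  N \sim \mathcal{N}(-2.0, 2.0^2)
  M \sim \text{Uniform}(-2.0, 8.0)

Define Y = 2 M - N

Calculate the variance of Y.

For independent RVs: Var(aX + bY) = a²Var(X) + b²Var(Y)
Var(N) = 4
Var(M) = 8.3333333
Var(Y) = (-1)²*4 + 2²*8.3333333
= 1*4 + 4*8.3333333 = 37.333333

37.333333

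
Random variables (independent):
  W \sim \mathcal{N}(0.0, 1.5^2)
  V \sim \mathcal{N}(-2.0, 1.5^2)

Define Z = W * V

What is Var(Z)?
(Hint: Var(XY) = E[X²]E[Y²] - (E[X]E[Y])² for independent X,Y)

Var(XY) = E[X²]E[Y²] - (E[X]E[Y])²
E[W] = 0, Var(W) = 2.25
E[V] = -2, Var(V) = 2.25
E[W²] = 2.25 + 0² = 2.25
E[V²] = 2.25 + (-2)² = 6.25
Var(Z) = 2.25*6.25 - (0*(-2))²
= 14.0625 - 0 = 14.0625

14.0625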